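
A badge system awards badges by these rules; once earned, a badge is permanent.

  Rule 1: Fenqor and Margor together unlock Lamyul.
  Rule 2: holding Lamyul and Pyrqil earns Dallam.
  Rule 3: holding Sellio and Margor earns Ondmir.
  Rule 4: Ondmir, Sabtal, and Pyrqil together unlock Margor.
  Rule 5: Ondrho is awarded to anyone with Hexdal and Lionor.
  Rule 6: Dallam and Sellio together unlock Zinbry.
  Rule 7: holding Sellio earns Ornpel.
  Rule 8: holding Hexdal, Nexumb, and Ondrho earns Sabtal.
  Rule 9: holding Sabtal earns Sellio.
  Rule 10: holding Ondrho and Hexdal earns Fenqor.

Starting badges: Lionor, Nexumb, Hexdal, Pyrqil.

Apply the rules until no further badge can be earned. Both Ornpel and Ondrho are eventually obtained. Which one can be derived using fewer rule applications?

Ondrho: With Hexdal and Lionor, Ondrho is earned (Rule 5). [1 rule application]
Ornpel: With Hexdal and Lionor, Ondrho is earned (Rule 5). With Hexdal, Nexumb, and Ondrho, Sabtal is earned (Rule 8). With Sabtal, Sellio is earned (Rule 9). With Sellio, Ornpel is earned (Rule 7). [4 rule applications]
Ondrho needs fewer.

Ondrho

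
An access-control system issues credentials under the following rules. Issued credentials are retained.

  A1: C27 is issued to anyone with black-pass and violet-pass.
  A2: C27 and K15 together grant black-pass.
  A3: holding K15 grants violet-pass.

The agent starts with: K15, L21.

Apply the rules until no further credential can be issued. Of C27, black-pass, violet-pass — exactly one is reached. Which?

violet-pass

Holding K15 grants violet-pass (A3).
black-pass would need C27 and K15 (A2), but C27 is never granted. C27 would need black-pass and violet-pass (A1), but black-pass is never granted.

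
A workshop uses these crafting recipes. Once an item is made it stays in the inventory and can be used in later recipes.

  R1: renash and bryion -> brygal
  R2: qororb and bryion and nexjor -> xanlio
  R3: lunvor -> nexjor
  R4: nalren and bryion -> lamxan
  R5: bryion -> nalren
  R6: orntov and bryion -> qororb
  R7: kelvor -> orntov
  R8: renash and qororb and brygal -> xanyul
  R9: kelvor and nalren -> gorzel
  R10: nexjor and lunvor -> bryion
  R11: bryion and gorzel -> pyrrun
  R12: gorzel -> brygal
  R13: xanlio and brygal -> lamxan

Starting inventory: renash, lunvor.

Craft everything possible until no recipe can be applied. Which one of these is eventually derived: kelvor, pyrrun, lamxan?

Using R3, lunvor makes nexjor.
Using R10, nexjor and lunvor make bryion.
bryion -> nalren (R5).
nalren and bryion -> lamxan (R4).
No rule produces kelvor, and it is not given. pyrrun would need bryion and gorzel (R11), but gorzel is never obtained.

lamxan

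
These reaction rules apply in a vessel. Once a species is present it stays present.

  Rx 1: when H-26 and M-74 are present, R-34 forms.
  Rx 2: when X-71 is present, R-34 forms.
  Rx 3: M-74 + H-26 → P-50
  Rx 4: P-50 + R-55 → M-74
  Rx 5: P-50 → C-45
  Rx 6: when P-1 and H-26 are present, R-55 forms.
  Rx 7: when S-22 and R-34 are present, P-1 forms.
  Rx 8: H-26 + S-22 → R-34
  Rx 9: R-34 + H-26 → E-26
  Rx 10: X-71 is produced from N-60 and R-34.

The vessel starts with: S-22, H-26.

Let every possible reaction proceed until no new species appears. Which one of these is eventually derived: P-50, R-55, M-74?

H-26 and S-22 present → R-34 forms (Rx 8).
S-22 and R-34 present → P-1 forms (Rx 7).
P-1 and H-26 present → R-55 forms (Rx 6).
M-74 would need P-50 and R-55 (Rx 4), but P-50 never forms. P-50 would need M-74 and H-26 (Rx 3), but M-74 never forms.

R-55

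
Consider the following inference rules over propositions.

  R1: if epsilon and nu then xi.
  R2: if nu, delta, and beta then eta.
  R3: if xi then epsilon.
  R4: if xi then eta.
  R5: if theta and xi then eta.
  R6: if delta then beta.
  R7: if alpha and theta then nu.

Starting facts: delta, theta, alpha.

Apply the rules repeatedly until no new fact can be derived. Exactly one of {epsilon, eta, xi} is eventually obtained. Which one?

eta

From alpha and theta, R7 gives nu.
delta holds, so beta follows (R6).
nu, delta, and beta hold, so eta follows (R2).
epsilon would need xi (R3), but xi is never established. xi would need epsilon and nu (R1), but epsilon is never established.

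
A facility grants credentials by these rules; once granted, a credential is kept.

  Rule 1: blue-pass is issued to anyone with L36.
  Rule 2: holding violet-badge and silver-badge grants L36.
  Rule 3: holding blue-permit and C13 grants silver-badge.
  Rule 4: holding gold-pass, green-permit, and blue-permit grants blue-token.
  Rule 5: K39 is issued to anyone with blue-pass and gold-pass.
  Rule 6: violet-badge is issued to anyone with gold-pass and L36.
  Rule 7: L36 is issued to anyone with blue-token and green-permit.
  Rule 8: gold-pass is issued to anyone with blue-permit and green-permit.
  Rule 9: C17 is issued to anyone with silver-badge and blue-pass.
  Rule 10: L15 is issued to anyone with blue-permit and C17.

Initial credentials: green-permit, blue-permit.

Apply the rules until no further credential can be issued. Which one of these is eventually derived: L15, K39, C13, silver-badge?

K39

Holding blue-permit and green-permit grants gold-pass (Rule 8).
Holding gold-pass, green-permit, and blue-permit grants blue-token (Rule 4).
Holding blue-token and green-permit grants L36 (Rule 7).
Holding L36 grants blue-pass (Rule 1).
Holding blue-pass and gold-pass grants K39 (Rule 5).
L15 would need blue-permit and C17 (Rule 10), but C17 is never granted. silver-badge would need blue-permit and C13 (Rule 3), but C13 is never granted. No rule produces C13, and it is not given.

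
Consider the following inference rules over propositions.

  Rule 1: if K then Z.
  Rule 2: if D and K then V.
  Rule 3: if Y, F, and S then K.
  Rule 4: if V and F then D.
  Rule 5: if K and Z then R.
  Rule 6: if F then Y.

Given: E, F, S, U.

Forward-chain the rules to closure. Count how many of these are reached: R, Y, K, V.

F holds, so Y follows (Rule 6).
From Y, F, and S, Rule 3 gives K.
K holds, so Z follows (Rule 1).
From K and Z, Rule 5 gives R.
R: reached.
Y: reached.
K: reached.
V would need D and K (Rule 2), but D is never established.
Reached: R, Y, and K — 3 of the 4.

3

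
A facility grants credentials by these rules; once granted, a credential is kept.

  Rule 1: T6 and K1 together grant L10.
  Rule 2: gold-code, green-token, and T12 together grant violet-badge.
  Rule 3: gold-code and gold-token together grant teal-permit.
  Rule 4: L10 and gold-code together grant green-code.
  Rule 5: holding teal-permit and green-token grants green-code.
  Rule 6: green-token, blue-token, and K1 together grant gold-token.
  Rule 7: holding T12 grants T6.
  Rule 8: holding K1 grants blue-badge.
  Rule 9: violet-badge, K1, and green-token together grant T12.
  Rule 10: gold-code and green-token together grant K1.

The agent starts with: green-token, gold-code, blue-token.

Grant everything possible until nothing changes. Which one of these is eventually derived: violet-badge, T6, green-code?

green-code

Holding gold-code and green-token grants K1 (Rule 10).
Holding green-token, blue-token, and K1 grants gold-token (Rule 6).
Holding gold-code and gold-token grants teal-permit (Rule 3).
Holding teal-permit and green-token grants green-code (Rule 5).
T6 would need T12 (Rule 7), but T12 is never granted. violet-badge would need gold-code, green-token, and T12 (Rule 2), but T12 is never granted.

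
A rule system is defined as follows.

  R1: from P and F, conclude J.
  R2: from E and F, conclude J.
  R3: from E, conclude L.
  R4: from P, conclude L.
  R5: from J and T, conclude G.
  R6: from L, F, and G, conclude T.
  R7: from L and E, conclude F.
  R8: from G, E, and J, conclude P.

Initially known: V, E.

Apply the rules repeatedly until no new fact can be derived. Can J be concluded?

Yes

E holds, so L follows (R3).
L and E hold, so F follows (R7).
E and F hold, so J follows (R2).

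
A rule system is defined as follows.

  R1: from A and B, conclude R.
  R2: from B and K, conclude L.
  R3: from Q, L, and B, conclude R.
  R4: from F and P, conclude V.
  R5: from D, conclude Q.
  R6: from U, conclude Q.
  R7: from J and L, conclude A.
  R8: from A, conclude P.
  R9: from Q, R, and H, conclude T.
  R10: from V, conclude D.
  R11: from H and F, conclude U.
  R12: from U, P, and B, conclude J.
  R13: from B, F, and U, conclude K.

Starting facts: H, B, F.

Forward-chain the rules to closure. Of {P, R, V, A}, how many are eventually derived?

From H and F, R11 gives U.
From B, F, and U, R13 gives K.
From U, R6 gives Q.
B and K hold, so L follows (R2).
Q, L, and B hold, so R follows (R3).
P would need A (R8), but A is never established.
R: reached.
V would need F and P (R4), but P is never established.
A would need J and L (R7), but J is never established.
Reached: R — 1 of the 4.

1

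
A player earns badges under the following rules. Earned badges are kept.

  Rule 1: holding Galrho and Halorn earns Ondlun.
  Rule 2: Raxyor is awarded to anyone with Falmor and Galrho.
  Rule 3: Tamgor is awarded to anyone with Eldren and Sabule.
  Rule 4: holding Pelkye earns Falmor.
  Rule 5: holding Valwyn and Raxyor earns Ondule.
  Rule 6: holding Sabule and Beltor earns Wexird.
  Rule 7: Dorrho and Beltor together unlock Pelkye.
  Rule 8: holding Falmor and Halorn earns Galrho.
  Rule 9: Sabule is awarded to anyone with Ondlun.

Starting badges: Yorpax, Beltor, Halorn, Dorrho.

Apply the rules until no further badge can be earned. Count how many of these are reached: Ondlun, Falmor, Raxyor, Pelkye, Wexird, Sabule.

With Dorrho and Beltor, Pelkye is earned (Rule 7).
With Pelkye, Falmor is earned (Rule 4).
With Falmor and Halorn, Galrho is earned (Rule 8).
With Galrho and Halorn, Ondlun is earned (Rule 1).
With Falmor and Galrho, Raxyor is earned (Rule 2).
With Ondlun, Sabule is earned (Rule 9).
With Sabule and Beltor, Wexird is earned (Rule 6).
Ondlun: reached.
Falmor: reached.
Raxyor: reached.
Pelkye: reached.
Wexird: reached.
Sabule: reached.
All 6 are reached.

6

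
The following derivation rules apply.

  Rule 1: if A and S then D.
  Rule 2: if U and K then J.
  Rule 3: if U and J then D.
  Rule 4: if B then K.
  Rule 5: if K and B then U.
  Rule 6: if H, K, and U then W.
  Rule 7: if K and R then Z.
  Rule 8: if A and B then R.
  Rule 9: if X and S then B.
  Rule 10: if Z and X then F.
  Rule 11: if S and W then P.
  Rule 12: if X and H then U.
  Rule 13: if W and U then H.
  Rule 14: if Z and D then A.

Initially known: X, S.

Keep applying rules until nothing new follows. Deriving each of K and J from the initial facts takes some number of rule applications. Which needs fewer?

K: From X and S, Rule 9 gives B. B holds, so K follows (Rule 4). [2 rule applications]
J: X and S hold, so B follows (Rule 9). B holds, so K follows (Rule 4). K and B hold, so U follows (Rule 5). From U and K, Rule 2 gives J. [4 rule applications]
K needs fewer.

K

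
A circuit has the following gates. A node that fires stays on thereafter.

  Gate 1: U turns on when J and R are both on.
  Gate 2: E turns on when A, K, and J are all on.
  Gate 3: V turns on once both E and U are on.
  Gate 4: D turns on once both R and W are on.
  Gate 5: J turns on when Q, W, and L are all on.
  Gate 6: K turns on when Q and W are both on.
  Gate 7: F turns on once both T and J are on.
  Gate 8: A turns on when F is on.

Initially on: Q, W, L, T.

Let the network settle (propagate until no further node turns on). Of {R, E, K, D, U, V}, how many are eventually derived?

2

Gate 5: Q, W, and L on → J on.
Q and W are on, so K turns on (Gate 6).
T and J are on, so F turns on (Gate 7).
F is on, so A turns on (Gate 8).
A, K, and J are on, so E turns on (Gate 2).
No rule produces R, and it is not given.
E: reached.
K: reached.
D would need R and W (Gate 4), but R never turns on.
U would need J and R (Gate 1), but R never turns on.
V would need E and U (Gate 3), but U never turns on.
Reached: E and K — 2 of the 6.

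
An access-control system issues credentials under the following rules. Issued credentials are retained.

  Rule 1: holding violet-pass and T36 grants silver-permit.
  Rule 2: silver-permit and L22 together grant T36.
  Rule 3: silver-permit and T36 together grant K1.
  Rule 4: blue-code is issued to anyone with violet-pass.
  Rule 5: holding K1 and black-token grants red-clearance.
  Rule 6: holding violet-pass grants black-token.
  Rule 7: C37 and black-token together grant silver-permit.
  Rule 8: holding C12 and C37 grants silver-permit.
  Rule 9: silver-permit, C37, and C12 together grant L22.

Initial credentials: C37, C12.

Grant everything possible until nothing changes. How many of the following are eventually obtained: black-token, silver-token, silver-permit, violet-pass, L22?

Holding C12 and C37 grants silver-permit (Rule 8).
Holding silver-permit, C37, and C12 grants L22 (Rule 9).
black-token would need violet-pass (Rule 6), but violet-pass is never granted.
No rule produces silver-token, and it is not given.
silver-permit: reached.
No rule produces violet-pass, and it is not given.
L22: reached.
Reached: silver-permit and L22 — 2 of the 5.

2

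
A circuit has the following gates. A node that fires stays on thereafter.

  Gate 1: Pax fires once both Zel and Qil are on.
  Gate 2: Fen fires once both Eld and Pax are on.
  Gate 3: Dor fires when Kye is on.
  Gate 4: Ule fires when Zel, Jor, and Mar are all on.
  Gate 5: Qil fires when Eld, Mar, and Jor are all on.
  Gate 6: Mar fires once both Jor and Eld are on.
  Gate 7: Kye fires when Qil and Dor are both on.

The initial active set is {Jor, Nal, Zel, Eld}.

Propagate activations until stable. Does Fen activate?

Yes

Jor and Eld are on, so Mar fires (Gate 6).
Eld, Mar, and Jor are on, so Qil fires (Gate 5).
Gate 1: Zel and Qil on → Pax on.
Gate 2: Eld and Pax on → Fen on.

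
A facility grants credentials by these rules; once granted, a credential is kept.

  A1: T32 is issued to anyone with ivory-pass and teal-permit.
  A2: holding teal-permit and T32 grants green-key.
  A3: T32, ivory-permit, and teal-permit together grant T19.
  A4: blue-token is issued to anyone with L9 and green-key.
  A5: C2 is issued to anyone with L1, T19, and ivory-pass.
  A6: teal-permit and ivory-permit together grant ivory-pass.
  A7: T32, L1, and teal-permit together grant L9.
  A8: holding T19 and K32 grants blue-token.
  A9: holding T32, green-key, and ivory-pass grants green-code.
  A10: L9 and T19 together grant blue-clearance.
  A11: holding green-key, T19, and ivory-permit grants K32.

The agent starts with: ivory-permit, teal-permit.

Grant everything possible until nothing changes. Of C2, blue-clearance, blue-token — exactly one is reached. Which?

blue-token

Holding teal-permit and ivory-permit grants ivory-pass (A6).
Holding ivory-pass and teal-permit grants T32 (A1).
Holding T32, ivory-permit, and teal-permit grants T19 (A3).
Holding teal-permit and T32 grants green-key (A2).
Holding green-key, T19, and ivory-permit grants K32 (A11).
Holding T19 and K32 grants blue-token (A8).
C2 would need L1, T19, and ivory-pass (A5), but L1 is never granted. blue-clearance would need L9 and T19 (A10), but L9 is never granted.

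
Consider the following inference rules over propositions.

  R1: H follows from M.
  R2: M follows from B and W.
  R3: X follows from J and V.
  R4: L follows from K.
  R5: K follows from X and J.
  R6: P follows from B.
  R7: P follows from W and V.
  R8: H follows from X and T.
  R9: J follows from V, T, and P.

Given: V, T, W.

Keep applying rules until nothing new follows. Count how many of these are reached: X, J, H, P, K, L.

W and V hold, so P follows (R7).
From V, T, and P, R9 gives J.
J and V hold, so X follows (R3).
From X and J, R5 gives K.
From X and T, R8 gives H.
K holds, so L follows (R4).
X: reached.
J: reached.
H: reached.
P: reached.
K: reached.
L: reached.
All 6 are reached.

6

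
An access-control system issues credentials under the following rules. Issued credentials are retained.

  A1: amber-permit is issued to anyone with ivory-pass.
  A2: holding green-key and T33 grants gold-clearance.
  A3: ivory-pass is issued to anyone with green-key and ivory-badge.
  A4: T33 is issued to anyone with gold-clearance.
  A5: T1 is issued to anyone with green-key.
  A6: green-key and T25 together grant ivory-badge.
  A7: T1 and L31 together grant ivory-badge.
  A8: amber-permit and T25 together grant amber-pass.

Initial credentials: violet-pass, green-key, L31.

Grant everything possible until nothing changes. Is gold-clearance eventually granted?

gold-clearance would need green-key and T33 (A2), but T33 is never granted.

No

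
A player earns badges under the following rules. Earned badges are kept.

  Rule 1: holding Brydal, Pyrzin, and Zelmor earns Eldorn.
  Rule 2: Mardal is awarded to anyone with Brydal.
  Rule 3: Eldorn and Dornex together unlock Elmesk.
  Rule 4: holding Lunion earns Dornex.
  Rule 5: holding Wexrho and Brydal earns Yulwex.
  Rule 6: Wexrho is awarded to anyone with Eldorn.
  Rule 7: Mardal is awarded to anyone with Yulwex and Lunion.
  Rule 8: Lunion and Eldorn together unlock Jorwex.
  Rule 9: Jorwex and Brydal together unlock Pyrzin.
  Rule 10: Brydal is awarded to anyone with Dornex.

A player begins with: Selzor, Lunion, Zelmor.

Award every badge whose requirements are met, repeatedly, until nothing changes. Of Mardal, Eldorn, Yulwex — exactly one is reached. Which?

Mardal

With Lunion, Dornex is earned (Rule 4).
With Dornex, Brydal is earned (Rule 10).
With Brydal, Mardal is earned (Rule 2).
Yulwex would need Wexrho and Brydal (Rule 5), but Wexrho is never earned. Eldorn would need Brydal, Pyrzin, and Zelmor (Rule 1), but Pyrzin is never earned.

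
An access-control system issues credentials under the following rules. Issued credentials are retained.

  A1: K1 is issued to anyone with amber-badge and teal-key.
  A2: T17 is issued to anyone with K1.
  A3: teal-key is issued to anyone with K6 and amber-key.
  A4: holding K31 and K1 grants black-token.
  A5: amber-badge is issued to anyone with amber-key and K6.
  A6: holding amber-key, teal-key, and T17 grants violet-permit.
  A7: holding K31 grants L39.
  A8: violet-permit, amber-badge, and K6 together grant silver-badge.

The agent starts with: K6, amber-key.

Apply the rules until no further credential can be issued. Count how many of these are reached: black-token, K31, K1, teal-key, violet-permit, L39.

Holding K6 and amber-key grants teal-key (A3).
Holding amber-key and K6 grants amber-badge (A5).
Holding amber-badge and teal-key grants K1 (A1).
Holding K1 grants T17 (A2).
Holding amber-key, teal-key, and T17 grants violet-permit (A6).
black-token would need K31 and K1 (A4), but K31 is never granted.
No rule produces K31, and it is not given.
K1: reached.
teal-key: reached.
violet-permit: reached.
L39 would need K31 (A7), but K31 is never granted.
Reached: K1, teal-key, and violet-permit — 3 of the 6.

3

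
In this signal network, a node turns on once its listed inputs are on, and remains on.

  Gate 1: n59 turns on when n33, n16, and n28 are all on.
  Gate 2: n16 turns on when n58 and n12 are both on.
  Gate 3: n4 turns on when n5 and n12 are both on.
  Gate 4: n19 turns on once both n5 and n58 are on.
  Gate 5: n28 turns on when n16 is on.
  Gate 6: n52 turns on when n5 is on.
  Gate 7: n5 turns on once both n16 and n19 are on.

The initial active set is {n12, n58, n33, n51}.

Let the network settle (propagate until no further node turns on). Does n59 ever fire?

n58 and n12 are on, so n16 turns on (Gate 2).
n16 is on, so n28 turns on (Gate 5).
Gate 1: n33, n16, and n28 on → n59 on.

Yes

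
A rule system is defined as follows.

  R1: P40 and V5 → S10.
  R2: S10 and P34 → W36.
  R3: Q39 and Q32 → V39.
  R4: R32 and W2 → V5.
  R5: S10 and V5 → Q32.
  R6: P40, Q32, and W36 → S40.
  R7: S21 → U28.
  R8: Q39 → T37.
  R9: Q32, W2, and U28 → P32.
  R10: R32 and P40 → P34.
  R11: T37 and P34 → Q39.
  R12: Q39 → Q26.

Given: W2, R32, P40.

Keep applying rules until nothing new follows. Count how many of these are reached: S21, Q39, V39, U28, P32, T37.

No rule produces S21, and it is not given.
Q39 would need T37 and P34 (R11), but T37 is never established.
V39 would need Q39 and Q32 (R3), but Q39 is never established.
U28 would need S21 (R7), but S21 is never established.
P32 would need Q32, W2, and U28 (R9), but U28 is never established.
T37 would need Q39 (R8), but Q39 is never established.
None of the 6 are reached.

0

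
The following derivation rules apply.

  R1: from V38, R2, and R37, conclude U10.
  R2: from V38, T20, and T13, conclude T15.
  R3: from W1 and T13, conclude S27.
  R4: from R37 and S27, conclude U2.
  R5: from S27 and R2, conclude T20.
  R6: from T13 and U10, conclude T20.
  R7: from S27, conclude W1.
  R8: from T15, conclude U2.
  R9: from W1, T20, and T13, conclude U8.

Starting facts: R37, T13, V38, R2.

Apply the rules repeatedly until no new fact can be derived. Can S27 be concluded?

S27 would need W1 and T13 (R3), but W1 is never established.

No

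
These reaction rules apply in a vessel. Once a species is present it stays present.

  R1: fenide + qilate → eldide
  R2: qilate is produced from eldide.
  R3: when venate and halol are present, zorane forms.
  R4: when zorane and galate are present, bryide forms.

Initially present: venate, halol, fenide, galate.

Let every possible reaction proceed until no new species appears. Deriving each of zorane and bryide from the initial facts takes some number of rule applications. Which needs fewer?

zorane: venate and halol present → zorane forms (R3). [1 rule application]
bryide: venate and halol present → zorane forms (R3). zorane and galate present → bryide forms (R4). [2 rule applications]
zorane needs fewer.

zorane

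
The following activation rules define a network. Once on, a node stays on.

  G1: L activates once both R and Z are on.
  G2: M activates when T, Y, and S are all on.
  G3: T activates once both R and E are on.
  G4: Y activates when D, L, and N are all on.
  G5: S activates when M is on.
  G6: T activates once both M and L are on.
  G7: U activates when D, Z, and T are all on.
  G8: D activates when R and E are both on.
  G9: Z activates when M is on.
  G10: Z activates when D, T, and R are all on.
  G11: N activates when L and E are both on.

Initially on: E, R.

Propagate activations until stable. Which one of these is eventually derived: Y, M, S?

Y

G8: R and E on → D on.
G3: R and E on → T on.
G10: D, T, and R on → Z on.
R and Z are on, so L activates (G1).
L and E are on, so N activates (G11).
G4: D, L, and N on → Y on.
S would need M (G5), but M never turns on. M would need T, Y, and S (G2), but S never turns on.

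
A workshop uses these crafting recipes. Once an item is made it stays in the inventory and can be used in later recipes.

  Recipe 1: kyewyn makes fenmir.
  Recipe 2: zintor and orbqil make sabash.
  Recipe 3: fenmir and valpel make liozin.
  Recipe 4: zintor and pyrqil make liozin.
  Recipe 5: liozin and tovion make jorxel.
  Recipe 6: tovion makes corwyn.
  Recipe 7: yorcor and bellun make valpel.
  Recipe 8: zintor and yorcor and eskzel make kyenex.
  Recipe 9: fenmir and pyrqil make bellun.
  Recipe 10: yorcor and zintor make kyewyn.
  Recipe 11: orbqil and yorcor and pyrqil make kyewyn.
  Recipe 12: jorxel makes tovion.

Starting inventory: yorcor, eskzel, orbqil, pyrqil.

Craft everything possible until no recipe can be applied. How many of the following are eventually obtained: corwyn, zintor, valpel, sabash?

1

Using Recipe 11, orbqil, yorcor, and pyrqil make kyewyn.
Using Recipe 1, kyewyn makes fenmir.
Using Recipe 9, fenmir and pyrqil make bellun.
yorcor and bellun → valpel (Recipe 7).
corwyn would need tovion (Recipe 6), but tovion is never obtained.
No rule produces zintor, and it is not given.
valpel: reached.
sabash would need zintor and orbqil (Recipe 2), but zintor is never obtained.
Reached: valpel — 1 of the 4.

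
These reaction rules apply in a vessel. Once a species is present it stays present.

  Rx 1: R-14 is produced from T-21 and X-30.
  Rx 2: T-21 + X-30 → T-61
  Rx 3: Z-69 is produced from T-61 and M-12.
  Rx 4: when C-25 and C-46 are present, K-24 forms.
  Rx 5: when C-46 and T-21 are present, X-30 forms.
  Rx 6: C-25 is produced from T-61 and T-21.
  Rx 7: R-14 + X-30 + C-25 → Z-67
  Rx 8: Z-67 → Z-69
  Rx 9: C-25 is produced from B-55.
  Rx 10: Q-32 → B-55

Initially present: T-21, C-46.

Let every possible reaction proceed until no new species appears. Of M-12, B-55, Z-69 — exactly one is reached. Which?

Z-69

C-46 and T-21 present → X-30 forms (Rx 5).
T-21 and X-30 present → T-61 forms (Rx 2).
T-21 and X-30 present → R-14 forms (Rx 1).
T-61 and T-21 present → C-25 forms (Rx 6).
R-14, X-30, and C-25 present → Z-67 forms (Rx 7).
Z-67 present → Z-69 forms (Rx 8).
B-55 would need Q-32 (Rx 10), but Q-32 never forms. No rule produces M-12, and it is not given.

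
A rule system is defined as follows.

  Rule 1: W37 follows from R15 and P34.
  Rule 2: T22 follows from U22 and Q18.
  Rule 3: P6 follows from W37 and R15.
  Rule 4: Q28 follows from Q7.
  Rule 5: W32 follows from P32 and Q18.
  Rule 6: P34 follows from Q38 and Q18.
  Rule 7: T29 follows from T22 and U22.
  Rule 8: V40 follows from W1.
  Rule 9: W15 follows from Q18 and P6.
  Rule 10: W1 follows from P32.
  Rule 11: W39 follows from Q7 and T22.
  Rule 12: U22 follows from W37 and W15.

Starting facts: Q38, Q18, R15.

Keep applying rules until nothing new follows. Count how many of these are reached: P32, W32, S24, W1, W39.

No rule produces P32, and it is not given.
W32 would need P32 and Q18 (Rule 5), but P32 is never established.
No rule produces S24, and it is not given.
W1 would need P32 (Rule 10), but P32 is never established.
W39 would need Q7 and T22 (Rule 11), but Q7 is never established.
None of the 5 are reached.

0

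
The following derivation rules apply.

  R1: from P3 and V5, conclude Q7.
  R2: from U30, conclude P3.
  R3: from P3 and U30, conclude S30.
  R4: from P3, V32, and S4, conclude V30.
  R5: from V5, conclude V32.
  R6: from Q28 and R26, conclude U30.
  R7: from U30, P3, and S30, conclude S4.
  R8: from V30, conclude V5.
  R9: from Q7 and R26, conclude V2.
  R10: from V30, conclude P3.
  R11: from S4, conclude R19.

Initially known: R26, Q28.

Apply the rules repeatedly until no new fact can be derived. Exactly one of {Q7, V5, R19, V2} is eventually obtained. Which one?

From Q28 and R26, R6 gives U30.
From U30, R2 gives P3.
From P3 and U30, R3 gives S30.
From U30, P3, and S30, R7 gives S4.
S4 holds, so R19 follows (R11).
V2 would need Q7 and R26 (R9), but Q7 is never established. Q7 would need P3 and V5 (R1), but V5 is never established. V5 would need V30 (R8), but V30 is never established.

R19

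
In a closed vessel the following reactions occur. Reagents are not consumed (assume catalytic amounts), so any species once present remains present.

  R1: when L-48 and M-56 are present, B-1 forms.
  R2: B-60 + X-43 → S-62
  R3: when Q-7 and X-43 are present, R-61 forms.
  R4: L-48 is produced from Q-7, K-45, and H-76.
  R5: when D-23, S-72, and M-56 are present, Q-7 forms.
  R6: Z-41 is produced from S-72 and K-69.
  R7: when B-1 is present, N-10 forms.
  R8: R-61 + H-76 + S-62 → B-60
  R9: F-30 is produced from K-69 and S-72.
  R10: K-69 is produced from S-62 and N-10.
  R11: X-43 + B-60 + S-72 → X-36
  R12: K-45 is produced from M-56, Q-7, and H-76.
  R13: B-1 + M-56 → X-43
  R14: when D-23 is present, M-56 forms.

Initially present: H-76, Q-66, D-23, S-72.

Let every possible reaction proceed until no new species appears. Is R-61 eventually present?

Yes

D-23 present → M-56 forms (R14).
D-23, S-72, and M-56 present → Q-7 forms (R5).
M-56, Q-7, and H-76 present → K-45 forms (R12).
Q-7, K-45, and H-76 present → L-48 forms (R4).
L-48 and M-56 present → B-1 forms (R1).
B-1 and M-56 present → X-43 forms (R13).
Q-7 and X-43 present → R-61 forms (R3).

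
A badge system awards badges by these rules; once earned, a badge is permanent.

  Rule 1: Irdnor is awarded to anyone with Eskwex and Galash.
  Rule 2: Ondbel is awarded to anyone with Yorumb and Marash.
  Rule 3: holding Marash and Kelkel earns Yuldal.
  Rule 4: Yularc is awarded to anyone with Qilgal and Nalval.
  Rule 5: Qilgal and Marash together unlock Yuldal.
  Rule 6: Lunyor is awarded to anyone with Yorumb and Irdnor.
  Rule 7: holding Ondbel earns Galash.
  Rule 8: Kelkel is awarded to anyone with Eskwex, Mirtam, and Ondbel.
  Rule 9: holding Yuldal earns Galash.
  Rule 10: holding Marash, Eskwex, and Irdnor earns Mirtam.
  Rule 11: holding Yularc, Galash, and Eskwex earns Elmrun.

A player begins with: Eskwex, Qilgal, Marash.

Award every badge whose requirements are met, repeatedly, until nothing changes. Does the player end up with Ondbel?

Ondbel would need Yorumb and Marash (Rule 2), but Yorumb is never earned.

No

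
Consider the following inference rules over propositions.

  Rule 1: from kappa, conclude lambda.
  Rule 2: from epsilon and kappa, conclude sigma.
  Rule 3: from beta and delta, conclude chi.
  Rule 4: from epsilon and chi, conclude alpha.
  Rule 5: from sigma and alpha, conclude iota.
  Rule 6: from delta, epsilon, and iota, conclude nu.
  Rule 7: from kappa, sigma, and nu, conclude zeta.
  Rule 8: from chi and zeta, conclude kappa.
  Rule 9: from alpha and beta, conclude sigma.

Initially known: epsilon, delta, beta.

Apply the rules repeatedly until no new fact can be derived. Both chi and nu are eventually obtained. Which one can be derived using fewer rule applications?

chi

chi: beta and delta hold, so chi follows (Rule 3). [1 rule application]
nu: From beta and delta, Rule 3 gives chi. epsilon and chi hold, so alpha follows (Rule 4). From alpha and beta, Rule 9 gives sigma. sigma and alpha hold, so iota follows (Rule 5). delta, epsilon, and iota hold, so nu follows (Rule 6). [5 rule applications]
chi needs fewer.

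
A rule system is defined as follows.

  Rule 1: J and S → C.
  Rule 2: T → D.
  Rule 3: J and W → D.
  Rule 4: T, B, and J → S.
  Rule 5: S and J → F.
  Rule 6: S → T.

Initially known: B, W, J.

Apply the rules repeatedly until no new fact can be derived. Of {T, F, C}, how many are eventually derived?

0

T would need S (Rule 6), but S is never established.
F would need S and J (Rule 5), but S is never established.
C would need J and S (Rule 1), but S is never established.
None of the 3 are reached.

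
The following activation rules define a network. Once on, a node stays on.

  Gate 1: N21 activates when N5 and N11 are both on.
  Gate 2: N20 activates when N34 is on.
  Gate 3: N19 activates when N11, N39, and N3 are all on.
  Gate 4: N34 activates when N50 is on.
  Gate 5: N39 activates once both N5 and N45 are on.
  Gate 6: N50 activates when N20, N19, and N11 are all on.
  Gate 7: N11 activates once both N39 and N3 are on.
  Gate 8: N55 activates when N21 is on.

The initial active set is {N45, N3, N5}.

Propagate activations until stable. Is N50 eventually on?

N50 would need N20, N19, and N11 (Gate 6), but N20 never turns on.

No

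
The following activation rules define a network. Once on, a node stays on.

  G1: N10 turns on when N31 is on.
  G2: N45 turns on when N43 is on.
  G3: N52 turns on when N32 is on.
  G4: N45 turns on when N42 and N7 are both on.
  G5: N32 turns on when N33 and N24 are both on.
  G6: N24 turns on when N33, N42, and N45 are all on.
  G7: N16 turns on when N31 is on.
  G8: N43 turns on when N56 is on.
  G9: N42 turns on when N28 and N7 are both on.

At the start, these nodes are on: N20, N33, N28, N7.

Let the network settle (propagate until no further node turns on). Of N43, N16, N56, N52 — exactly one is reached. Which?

N28 and N7 are on, so N42 turns on (G9).
G4: N42 and N7 on → N45 on.
N33, N42, and N45 are on, so N24 turns on (G6).
G5: N33 and N24 on → N32 on.
G3: N32 on → N52 on.
No rule produces N56, and it is not given. N16 would need N31 (G7), but N31 never turns on. N43 would need N56 (G8), but N56 never turns on.

N52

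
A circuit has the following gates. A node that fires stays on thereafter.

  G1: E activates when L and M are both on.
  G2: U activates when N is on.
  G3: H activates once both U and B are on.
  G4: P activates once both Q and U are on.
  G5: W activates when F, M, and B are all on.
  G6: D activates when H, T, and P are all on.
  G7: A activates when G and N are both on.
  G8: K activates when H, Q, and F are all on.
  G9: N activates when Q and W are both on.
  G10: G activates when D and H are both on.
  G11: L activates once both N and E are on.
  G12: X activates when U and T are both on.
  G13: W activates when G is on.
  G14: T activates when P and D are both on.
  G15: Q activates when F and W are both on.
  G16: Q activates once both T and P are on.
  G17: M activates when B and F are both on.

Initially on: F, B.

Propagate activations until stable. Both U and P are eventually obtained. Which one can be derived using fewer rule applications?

U: B and F are on, so M activates (G17). F, M, and B are on, so W activates (G5). F and W are on, so Q activates (G15). G9: Q and W on → N on. N is on, so U activates (G2). [5 rule applications]
P: B and F are on, so M activates (G17). G5: F, M, and B on → W on. G15: F and W on → Q on. G9: Q and W on → N on. N is on, so U activates (G2). Q and U are on, so P activates (G4). [6 rule applications]
U needs fewer.

U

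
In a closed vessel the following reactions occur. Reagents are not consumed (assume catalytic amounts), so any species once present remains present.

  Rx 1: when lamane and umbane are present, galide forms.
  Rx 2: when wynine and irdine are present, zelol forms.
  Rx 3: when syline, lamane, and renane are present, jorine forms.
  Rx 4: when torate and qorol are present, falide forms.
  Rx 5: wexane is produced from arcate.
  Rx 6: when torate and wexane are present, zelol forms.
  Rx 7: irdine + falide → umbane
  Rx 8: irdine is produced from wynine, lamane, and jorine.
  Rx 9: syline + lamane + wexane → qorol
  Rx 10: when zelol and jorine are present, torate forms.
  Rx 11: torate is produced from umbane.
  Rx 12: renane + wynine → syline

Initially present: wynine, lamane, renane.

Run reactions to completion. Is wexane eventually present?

wexane would need arcate (Rx 5), but arcate never forms.

No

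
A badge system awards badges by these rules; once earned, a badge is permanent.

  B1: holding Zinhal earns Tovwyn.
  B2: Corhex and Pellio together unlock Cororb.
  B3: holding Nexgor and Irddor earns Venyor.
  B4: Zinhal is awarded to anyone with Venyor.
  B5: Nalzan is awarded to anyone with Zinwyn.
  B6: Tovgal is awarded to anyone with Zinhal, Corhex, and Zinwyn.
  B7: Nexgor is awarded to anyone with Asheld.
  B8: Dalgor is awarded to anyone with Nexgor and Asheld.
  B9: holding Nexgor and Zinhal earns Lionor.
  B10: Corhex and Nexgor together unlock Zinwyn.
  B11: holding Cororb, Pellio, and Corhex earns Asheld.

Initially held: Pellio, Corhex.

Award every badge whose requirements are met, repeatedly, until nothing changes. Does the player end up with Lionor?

No

Lionor would need Nexgor and Zinhal (B9), but Zinhal is never earned.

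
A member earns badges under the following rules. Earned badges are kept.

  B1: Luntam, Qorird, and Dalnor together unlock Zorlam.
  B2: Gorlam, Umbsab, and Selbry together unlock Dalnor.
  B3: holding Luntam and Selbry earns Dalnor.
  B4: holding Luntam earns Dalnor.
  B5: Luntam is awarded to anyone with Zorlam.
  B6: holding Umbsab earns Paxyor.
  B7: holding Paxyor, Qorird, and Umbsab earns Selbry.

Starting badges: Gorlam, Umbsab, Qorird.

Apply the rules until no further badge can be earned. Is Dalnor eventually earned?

Yes

With Umbsab, Paxyor is earned (B6).
With Paxyor, Qorird, and Umbsab, Selbry is earned (B7).
With Gorlam, Umbsab, and Selbry, Dalnor is earned (B2).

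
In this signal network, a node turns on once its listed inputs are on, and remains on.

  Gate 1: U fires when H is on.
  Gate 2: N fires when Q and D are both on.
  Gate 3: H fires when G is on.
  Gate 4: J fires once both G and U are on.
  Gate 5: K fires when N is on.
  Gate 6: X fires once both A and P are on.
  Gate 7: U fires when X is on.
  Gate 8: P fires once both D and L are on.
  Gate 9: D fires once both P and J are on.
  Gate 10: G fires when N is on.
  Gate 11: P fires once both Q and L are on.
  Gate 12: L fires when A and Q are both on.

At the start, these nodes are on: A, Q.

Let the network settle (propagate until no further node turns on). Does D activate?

No

D would need P and J (Gate 9), but J never turns on.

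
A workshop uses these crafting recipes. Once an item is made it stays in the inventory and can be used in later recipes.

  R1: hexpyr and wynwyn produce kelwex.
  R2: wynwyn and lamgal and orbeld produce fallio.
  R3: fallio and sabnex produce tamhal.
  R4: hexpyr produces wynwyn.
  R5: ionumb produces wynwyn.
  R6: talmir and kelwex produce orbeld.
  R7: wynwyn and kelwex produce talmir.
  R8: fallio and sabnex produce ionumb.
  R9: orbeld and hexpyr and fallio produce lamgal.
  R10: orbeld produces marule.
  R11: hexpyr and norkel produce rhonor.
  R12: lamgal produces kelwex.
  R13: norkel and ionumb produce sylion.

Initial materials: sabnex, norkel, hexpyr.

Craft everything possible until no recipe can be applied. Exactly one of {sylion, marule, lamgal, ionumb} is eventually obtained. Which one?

marule

hexpyr → wynwyn (R4).
Using R1, hexpyr and wynwyn make kelwex.
wynwyn and kelwex → talmir (R7).
talmir and kelwex → orbeld (R6).
Using R10, orbeld makes marule.
ionumb would need fallio and sabnex (R8), but fallio is never obtained. lamgal would need orbeld, hexpyr, and fallio (R9), but fallio is never obtained. sylion would need norkel and ionumb (R13), but ionumb is never obtained.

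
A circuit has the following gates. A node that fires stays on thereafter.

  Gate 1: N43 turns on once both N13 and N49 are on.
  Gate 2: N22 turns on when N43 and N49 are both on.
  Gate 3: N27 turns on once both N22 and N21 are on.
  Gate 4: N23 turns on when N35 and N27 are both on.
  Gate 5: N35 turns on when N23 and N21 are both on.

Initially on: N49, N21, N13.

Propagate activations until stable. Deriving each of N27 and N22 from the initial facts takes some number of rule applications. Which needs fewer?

N22

N22: N13 and N49 are on, so N43 turns on (Gate 1). N43 and N49 are on, so N22 turns on (Gate 2). [2 rule applications]
N27: N13 and N49 are on, so N43 turns on (Gate 1). N43 and N49 are on, so N22 turns on (Gate 2). N22 and N21 are on, so N27 turns on (Gate 3). [3 rule applications]
N22 needs fewer.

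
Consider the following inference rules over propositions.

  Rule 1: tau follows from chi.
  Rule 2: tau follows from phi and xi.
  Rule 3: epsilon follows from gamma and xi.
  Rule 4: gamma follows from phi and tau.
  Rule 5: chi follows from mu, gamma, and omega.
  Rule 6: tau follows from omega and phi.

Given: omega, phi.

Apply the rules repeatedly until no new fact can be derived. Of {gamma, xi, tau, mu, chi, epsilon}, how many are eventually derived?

2

omega and phi hold, so tau follows (Rule 6).
From phi and tau, Rule 4 gives gamma.
gamma: reached.
No rule produces xi, and it is not given.
tau: reached.
No rule produces mu, and it is not given.
chi would need mu, gamma, and omega (Rule 5), but mu is never established.
epsilon would need gamma and xi (Rule 3), but xi is never established.
Reached: gamma and tau — 2 of the 6.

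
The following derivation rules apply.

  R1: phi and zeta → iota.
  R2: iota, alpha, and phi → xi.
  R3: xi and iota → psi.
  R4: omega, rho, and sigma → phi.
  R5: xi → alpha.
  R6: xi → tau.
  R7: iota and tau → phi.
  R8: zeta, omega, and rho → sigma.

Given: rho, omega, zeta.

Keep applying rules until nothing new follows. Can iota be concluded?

Yes

zeta, omega, and rho hold, so sigma follows (R8).
omega, rho, and sigma hold, so phi follows (R4).
phi and zeta hold, so iota follows (R1).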